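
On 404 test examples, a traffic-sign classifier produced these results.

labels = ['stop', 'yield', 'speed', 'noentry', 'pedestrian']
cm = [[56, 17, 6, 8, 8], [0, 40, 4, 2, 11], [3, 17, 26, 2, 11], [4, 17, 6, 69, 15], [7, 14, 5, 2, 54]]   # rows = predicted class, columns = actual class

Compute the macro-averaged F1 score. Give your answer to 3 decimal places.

Per-class F1 score (2·TP/(2·TP+FP+FN)):
  stop: TP=56, FP=17+6+8+8=39, FN=0+3+4+7=14 → 112/165 = 0.6788
  yield: TP=40, FP=0+4+2+11=17, FN=17+17+17+14=65 → 80/162 = 0.4938
  speed: TP=26, FP=3+17+2+11=33, FN=6+4+6+5=21 → 52/106 = 0.4906
  noentry: TP=69, FP=4+17+6+15=42, FN=8+2+2+2=14 → 138/194 = 0.7113
  pedestrian: TP=54, FP=7+14+5+2=28, FN=8+11+11+15=45 → 108/181 = 0.5967
Macro-F1 score = mean = (0.6788 + 0.4938 + 0.4906 + 0.7113 + 0.5967) / 5 = 0.594

0.594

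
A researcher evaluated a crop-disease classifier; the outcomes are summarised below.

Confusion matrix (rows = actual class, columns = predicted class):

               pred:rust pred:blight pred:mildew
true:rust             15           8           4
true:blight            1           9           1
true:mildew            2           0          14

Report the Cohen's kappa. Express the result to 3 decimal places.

0.554

Observed agreement pₒ = trace/N = 38/54 = 0.7037
Expected agreement pₑ = Σ (rowᵢ·colᵢ)/N² = (27·18 + 11·17 + 16·19)/54² = 0.3350
κ = (pₒ − pₑ)/(1 − pₑ) = (0.7037 − 0.3350)/(1 − 0.3350) = 0.554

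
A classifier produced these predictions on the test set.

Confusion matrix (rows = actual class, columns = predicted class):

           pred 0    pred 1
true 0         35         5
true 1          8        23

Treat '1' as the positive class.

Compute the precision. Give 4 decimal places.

0.8214

Precision = TP/(TP+FP) = 23/(23+5) = 23/28 = 0.8214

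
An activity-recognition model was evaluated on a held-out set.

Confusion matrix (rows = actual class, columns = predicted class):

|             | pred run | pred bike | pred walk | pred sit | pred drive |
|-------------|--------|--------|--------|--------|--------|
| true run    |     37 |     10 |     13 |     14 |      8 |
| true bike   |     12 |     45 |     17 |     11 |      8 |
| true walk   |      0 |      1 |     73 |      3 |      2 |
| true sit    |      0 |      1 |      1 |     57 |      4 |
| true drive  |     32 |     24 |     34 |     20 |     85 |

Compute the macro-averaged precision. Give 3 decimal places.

0.576

Per-class precision (TP/(TP+FP)):
  run: TP=37, FP=12+0+0+32=44 → 37/81 = 0.4568
  bike: TP=45, FP=10+1+1+24=36 → 45/81 = 0.5556
  walk: TP=73, FP=13+17+1+34=65 → 73/138 = 0.5290
  sit: TP=57, FP=14+11+3+20=48 → 57/105 = 0.5429
  drive: TP=85, FP=8+8+2+4=22 → 85/107 = 0.7944
Macro-precision = mean = (0.4568 + 0.5556 + 0.5290 + 0.5429 + 0.7944) / 5 = 0.576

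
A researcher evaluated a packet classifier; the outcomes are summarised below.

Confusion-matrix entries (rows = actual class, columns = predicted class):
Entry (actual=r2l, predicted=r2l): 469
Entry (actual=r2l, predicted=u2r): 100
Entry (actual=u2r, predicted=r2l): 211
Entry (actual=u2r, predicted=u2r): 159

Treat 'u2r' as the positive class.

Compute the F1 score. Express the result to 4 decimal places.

Precision = TP/(TP+FP) = 159/259 = 0.6139
Recall = TP/(TP+FN) = 159/370 = 0.4297
F1 = 2·TP/(2·TP+FP+FN) = 318/629 = 0.5056

0.5056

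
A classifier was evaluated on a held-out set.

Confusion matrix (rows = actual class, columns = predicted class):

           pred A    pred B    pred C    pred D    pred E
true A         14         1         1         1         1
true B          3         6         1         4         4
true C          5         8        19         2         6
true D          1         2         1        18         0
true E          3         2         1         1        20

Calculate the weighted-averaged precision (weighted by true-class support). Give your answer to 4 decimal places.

0.6486

Per-class precision (TP/(TP+FP)):
  A: TP=14, FP=3+5+1+3=12 → 14/26 = 0.53846
  B: TP=6, FP=1+8+2+2=13 → 6/19 = 0.31579
  C: TP=19, FP=1+1+1+1=4 → 19/23 = 0.82609
  D: TP=18, FP=1+4+2+1=8 → 18/26 = 0.69231
  E: TP=20, FP=1+4+6+0=11 → 20/31 = 0.64516
Weighted-precision = Σ (supportᵢ/N)·precisionᵢ with N=125: (18/125)·0.53846 + (18/125)·0.31579 + (40/125)·0.82609 + (22/125)·0.69231 + (27/125)·0.64516 = 0.6486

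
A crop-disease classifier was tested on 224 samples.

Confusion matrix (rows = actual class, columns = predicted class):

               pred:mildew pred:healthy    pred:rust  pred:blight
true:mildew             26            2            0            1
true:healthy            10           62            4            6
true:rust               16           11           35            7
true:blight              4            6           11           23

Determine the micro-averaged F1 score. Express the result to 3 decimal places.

Micro-averaging pools counts across classes: ΣTP=146, ΣFP=78, ΣFN=78.
Micro-F1 score = 2·TP/(2·TP+FP+FN) on pooled counts = 0.652 (equals overall accuracy in single-label multiclass).

0.652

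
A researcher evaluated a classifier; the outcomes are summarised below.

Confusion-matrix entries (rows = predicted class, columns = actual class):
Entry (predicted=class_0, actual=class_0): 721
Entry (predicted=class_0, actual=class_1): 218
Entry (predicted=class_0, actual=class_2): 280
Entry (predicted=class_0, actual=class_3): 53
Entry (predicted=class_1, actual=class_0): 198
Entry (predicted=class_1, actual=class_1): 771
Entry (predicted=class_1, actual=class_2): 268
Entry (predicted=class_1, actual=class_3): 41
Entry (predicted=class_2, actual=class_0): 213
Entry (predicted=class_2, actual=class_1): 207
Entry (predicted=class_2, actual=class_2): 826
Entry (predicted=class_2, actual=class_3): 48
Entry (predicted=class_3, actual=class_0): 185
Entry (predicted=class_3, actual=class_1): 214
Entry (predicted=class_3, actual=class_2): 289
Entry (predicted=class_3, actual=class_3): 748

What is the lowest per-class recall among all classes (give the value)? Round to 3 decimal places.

0.497

Per-class recall (TP/(TP+FN)):
  class_0: TP=721, FN=198+213+185=596 → 721/1317 = 0.5475
  class_1: TP=771, FN=218+207+214=639 → 771/1410 = 0.5468
  class_2: TP=826, FN=280+268+289=837 → 826/1663 = 0.4967
  class_3: TP=748, FN=53+41+48=142 → 748/890 = 0.8404
Lowest is class 'class_2' with recall = 0.497.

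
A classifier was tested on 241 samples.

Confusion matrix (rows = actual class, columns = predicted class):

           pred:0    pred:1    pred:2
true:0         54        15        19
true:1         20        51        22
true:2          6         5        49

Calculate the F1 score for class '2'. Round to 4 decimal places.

Take TP from the diagonal, FP from the rest of the '2' prediction marginal, FN from the rest of the '2' actual marginal.
F1 score = 2·TP/(2·TP+FP+FN).
2: TP=49, FP=19+22=41, FN=6+5=11 → 98/150 = 0.65333

0.6533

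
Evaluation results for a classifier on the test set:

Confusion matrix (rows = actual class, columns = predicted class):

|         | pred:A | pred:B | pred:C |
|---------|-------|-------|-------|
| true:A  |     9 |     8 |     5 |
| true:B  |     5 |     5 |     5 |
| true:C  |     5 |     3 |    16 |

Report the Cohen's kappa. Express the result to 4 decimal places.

0.2247

Observed agreement pₒ = trace/N = 30/61 = 0.49180
Expected agreement pₑ = Σ (rowᵢ·colᵢ)/N² = (22·19 + 15·16 + 24·26)/61² = 0.34453
κ = (pₒ − pₑ)/(1 − pₑ) = (0.49180 − 0.34453)/(1 − 0.34453) = 0.2247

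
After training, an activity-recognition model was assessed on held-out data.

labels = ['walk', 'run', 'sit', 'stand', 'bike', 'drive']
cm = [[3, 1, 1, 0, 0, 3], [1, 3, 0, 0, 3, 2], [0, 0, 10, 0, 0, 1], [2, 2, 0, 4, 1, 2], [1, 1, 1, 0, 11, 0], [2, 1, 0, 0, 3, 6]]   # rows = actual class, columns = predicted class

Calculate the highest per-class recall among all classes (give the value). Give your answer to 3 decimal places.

Per-class recall (TP/(TP+FN)):
  walk: TP=3, FN=1+1+0+0+3=5 → 3/8 = 0.3750
  run: TP=3, FN=1+0+0+3+2=6 → 3/9 = 0.3333
  sit: TP=10, FN=0+0+0+0+1=1 → 10/11 = 0.9091
  stand: TP=4, FN=2+2+0+1+2=7 → 4/11 = 0.3636
  bike: TP=11, FN=1+1+1+0+0=3 → 11/14 = 0.7857
  drive: TP=6, FN=2+1+0+0+3=6 → 6/12 = 0.5000
Highest is class 'sit' with recall = 0.909.

0.909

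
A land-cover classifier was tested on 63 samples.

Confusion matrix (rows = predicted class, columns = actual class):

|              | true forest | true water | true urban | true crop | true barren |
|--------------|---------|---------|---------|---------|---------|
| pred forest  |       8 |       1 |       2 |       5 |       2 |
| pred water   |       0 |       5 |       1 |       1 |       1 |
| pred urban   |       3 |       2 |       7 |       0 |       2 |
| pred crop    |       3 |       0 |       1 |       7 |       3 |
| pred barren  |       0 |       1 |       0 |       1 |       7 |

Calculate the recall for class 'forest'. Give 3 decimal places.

0.571

Treat 'forest' as positive and all other classes as negative.
recall = TP/(TP+FN).
forest: TP=8, FN=0+3+3+0=6 → 8/14 = 0.5714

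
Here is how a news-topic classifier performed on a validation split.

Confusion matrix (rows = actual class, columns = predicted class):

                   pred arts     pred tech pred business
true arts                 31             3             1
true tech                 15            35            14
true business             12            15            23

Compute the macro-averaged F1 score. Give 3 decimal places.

0.596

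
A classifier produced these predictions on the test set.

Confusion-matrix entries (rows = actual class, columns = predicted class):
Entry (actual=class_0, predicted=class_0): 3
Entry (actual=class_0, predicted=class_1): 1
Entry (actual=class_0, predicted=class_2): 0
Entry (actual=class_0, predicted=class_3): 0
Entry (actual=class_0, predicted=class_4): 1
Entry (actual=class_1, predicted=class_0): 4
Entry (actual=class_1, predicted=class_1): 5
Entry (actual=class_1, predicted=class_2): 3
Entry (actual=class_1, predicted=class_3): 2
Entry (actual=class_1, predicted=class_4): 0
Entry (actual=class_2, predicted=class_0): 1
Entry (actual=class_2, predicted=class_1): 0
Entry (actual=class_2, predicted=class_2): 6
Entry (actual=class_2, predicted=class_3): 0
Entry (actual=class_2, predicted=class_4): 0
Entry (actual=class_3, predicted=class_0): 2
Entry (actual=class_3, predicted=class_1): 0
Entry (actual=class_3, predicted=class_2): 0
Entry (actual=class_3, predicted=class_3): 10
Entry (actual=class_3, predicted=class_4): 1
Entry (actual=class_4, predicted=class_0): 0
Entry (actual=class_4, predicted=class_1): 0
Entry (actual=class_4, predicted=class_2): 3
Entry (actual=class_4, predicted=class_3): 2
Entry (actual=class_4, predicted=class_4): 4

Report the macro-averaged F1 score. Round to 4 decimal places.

Per-class F1 score (2·TP/(2·TP+FP+FN)):
  class_0: TP=3, FP=4+1+2+0=7, FN=1+0+0+1=2 → 6/15 = 0.40000
  class_1: TP=5, FP=1+0+0+0=1, FN=4+3+2+0=9 → 10/20 = 0.50000
  class_2: TP=6, FP=0+3+0+3=6, FN=1+0+0+0=1 → 12/19 = 0.63158
  class_3: TP=10, FP=0+2+0+2=4, FN=2+0+0+1=3 → 20/27 = 0.74074
  class_4: TP=4, FP=1+0+0+1=2, FN=0+0+3+2=5 → 8/15 = 0.53333
Macro-F1 score = mean = (0.40000 + 0.50000 + 0.63158 + 0.74074 + 0.53333) / 5 = 0.5611

0.5611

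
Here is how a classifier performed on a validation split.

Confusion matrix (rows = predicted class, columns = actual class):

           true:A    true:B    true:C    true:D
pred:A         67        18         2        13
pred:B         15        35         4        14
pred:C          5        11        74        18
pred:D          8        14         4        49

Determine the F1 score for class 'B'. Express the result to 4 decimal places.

Treat 'B' as positive and all other classes as negative.
F1 score = 2·TP/(2·TP+FP+FN).
B: TP=35, FP=15+4+14=33, FN=18+11+14=43 → 70/146 = 0.47945

0.4795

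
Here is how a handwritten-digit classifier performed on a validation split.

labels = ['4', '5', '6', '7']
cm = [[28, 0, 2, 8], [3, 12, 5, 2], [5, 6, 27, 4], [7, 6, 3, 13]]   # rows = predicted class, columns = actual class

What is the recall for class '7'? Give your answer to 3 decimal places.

Treat '7' as positive and all other classes as negative.
recall = TP/(TP+FN).
7: TP=13, FN=8+2+4=14 → 13/27 = 0.4815

0.481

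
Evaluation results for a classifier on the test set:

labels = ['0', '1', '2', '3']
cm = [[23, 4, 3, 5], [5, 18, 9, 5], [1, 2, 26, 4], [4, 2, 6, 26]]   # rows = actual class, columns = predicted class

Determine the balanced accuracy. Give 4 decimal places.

0.6539

Balanced accuracy = mean of per-class recall.
  0: recall = 23/35 = 0.65714
  1: recall = 18/37 = 0.48649
  2: recall = 26/33 = 0.78788
  3: recall = 26/38 = 0.68421
Mean = (0.65714 + 0.48649 + 0.78788 + 0.68421) / 4 = 0.6539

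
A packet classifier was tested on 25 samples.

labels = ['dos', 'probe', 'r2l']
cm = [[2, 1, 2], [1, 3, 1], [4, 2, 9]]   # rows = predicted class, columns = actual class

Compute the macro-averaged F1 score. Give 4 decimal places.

Per-class F1 score (2·TP/(2·TP+FP+FN)):
  dos: TP=2, FP=1+2=3, FN=1+4=5 → 4/12 = 0.33333
  probe: TP=3, FP=1+1=2, FN=1+2=3 → 6/11 = 0.54545
  r2l: TP=9, FP=4+2=6, FN=2+1=3 → 18/27 = 0.66667
Macro-F1 score = mean = (0.33333 + 0.54545 + 0.66667) / 3 = 0.5152

0.5152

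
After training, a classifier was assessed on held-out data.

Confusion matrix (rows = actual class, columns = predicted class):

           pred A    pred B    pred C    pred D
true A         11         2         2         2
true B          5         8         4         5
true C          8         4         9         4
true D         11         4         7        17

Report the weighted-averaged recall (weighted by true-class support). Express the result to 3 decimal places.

Per-class recall (TP/(TP+FN)):
  A: TP=11, FN=2+2+2=6 → 11/17 = 0.6471
  B: TP=8, FN=5+4+5=14 → 8/22 = 0.3636
  C: TP=9, FN=8+4+4=16 → 9/25 = 0.3600
  D: TP=17, FN=11+4+7=22 → 17/39 = 0.4359
Weighted-recall = Σ (supportᵢ/N)·recallᵢ with N=103: (17/103)·0.6471 + (22/103)·0.3636 + (25/103)·0.3600 + (39/103)·0.4359 = 0.437

0.437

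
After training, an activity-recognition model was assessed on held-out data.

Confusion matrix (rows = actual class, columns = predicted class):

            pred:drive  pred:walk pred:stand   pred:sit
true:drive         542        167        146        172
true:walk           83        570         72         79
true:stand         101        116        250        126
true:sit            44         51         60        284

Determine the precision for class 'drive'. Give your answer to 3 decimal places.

0.704

Take TP from the diagonal, FP from the rest of the 'drive' prediction marginal, FN from the rest of the 'drive' actual marginal.
precision = TP/(TP+FP).
drive: TP=542, FP=83+101+44=228 → 542/770 = 0.7039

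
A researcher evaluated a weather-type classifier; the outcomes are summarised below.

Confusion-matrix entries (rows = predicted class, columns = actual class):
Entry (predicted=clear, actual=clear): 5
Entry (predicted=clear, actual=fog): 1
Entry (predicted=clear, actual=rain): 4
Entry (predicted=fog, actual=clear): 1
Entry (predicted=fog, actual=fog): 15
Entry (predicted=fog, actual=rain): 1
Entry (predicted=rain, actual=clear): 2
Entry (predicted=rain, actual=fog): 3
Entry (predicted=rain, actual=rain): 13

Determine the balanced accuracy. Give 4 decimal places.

0.7122

Balanced accuracy = mean of per-class recall.
  clear: recall = 5/8 = 0.62500
  fog: recall = 15/19 = 0.78947
  rain: recall = 13/18 = 0.72222
Mean = (0.62500 + 0.78947 + 0.72222) / 3 = 0.7122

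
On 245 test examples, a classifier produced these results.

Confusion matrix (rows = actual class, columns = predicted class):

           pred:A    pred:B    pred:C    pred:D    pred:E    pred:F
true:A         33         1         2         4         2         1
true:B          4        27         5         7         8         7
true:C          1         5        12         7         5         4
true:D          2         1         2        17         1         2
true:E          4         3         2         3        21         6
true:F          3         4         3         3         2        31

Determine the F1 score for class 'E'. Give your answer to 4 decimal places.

0.5385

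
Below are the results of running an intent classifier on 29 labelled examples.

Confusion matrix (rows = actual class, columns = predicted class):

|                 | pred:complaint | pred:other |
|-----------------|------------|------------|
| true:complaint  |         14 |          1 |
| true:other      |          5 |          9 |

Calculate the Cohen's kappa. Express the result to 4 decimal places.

0.5817

Observed agreement pₒ = trace/N = 23/29 = 0.79310
Expected agreement pₑ = Σ (rowᵢ·colᵢ)/N² = (15·19 + 14·10)/29² = 0.50535
κ = (pₒ − pₑ)/(1 − pₑ) = (0.79310 − 0.50535)/(1 − 0.50535) = 0.5817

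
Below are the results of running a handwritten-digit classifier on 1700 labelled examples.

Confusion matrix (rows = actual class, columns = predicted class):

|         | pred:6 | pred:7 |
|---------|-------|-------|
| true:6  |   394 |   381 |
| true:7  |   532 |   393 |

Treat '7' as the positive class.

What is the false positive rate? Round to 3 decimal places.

0.492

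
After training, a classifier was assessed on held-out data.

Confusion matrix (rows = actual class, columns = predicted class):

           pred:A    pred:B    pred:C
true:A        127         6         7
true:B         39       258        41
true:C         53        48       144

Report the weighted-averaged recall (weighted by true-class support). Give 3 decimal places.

Per-class recall (TP/(TP+FN)):
  A: TP=127, FN=6+7=13 → 127/140 = 0.9071
  B: TP=258, FN=39+41=80 → 258/338 = 0.7633
  C: TP=144, FN=53+48=101 → 144/245 = 0.5878
Weighted-recall = Σ (supportᵢ/N)·recallᵢ with N=723: (140/723)·0.9071 + (338/723)·0.7633 + (245/723)·0.5878 = 0.732

0.732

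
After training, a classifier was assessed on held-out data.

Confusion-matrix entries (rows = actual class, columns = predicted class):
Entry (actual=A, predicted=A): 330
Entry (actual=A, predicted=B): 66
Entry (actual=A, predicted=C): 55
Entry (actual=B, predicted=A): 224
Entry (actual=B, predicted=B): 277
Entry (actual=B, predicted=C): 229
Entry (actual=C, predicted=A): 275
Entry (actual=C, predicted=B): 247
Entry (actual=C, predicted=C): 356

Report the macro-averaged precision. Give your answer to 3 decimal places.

Per-class precision (TP/(TP+FP)):
  A: TP=330, FP=224+275=499 → 330/829 = 0.3981
  B: TP=277, FP=66+247=313 → 277/590 = 0.4695
  C: TP=356, FP=55+229=284 → 356/640 = 0.5563
Macro-precision = mean = (0.3981 + 0.4695 + 0.5563) / 3 = 0.475

0.475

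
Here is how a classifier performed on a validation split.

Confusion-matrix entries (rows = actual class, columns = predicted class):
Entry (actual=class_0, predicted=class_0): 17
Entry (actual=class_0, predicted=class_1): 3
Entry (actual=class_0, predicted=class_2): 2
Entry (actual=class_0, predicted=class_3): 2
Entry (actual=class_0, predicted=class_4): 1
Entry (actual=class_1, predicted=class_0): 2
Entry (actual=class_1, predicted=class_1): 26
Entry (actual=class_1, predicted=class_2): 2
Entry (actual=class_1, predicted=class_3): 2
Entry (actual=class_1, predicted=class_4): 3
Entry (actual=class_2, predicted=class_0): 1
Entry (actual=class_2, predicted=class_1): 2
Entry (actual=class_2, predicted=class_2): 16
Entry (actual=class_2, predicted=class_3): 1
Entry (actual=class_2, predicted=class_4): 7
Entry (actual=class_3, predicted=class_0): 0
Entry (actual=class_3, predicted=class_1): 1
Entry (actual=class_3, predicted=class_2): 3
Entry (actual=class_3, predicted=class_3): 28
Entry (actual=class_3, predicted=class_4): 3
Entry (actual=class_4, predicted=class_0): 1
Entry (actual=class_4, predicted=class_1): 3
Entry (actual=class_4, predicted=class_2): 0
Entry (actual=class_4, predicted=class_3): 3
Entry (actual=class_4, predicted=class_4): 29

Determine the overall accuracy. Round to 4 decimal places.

0.7342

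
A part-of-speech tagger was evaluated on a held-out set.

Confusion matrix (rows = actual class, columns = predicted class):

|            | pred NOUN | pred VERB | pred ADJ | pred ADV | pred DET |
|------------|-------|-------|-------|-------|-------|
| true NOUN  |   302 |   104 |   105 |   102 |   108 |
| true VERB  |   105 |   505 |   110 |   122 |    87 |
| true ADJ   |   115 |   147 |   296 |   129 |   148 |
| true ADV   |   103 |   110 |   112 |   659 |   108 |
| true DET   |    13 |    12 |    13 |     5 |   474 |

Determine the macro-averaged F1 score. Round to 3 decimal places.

0.538

Per-class F1 score (2·TP/(2·TP+FP+FN)):
  NOUN: TP=302, FP=105+115+103+13=336, FN=104+105+102+108=419 → 604/1359 = 0.4444
  VERB: TP=505, FP=104+147+110+12=373, FN=105+110+122+87=424 → 1010/1807 = 0.5589
  ADJ: TP=296, FP=105+110+112+13=340, FN=115+147+129+148=539 → 592/1471 = 0.4024
  ADV: TP=659, FP=102+122+129+5=358, FN=103+110+112+108=433 → 1318/2109 = 0.6249
  DET: TP=474, FP=108+87+148+108=451, FN=13+12+13+5=43 → 948/1442 = 0.6574
Macro-F1 score = mean = (0.4444 + 0.5589 + 0.4024 + 0.6249 + 0.6574) / 5 = 0.538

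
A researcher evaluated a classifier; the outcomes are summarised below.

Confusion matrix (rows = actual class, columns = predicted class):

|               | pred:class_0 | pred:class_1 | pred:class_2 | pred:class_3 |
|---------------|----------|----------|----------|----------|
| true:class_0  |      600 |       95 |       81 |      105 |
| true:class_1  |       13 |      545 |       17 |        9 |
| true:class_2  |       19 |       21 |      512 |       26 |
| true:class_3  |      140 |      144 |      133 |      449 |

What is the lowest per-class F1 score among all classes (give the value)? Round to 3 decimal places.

Per-class F1 score (2·TP/(2·TP+FP+FN)):
  class_0: TP=600, FP=13+19+140=172, FN=95+81+105=281 → 1200/1653 = 0.7260
  class_1: TP=545, FP=95+21+144=260, FN=13+17+9=39 → 1090/1389 = 0.7847
  class_2: TP=512, FP=81+17+133=231, FN=19+21+26=66 → 1024/1321 = 0.7752
  class_3: TP=449, FP=105+9+26=140, FN=140+144+133=417 → 898/1455 = 0.6172
Lowest is class 'class_3' with F1 score = 0.617.

0.617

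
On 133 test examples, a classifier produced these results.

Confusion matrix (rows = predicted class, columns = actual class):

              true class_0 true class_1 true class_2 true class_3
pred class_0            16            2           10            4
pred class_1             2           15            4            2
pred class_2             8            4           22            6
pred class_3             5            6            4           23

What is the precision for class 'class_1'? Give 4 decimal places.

One-vs-rest for 'class_1': TP = diagonal; FP = other classes predicted 'class_1'; FN = 'class_1' predicted as other.
precision = TP/(TP+FP).
class_1: TP=15, FP=2+4+2=8 → 15/23 = 0.65217

0.6522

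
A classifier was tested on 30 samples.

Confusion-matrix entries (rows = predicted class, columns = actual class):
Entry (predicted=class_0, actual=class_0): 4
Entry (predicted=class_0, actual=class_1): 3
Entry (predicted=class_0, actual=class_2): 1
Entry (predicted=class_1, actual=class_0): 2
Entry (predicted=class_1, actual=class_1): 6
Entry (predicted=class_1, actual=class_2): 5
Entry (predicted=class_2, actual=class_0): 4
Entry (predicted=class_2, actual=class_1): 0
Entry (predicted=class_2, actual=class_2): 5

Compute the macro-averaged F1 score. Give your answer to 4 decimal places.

Per-class F1 score (2·TP/(2·TP+FP+FN)):
  class_0: TP=4, FP=3+1=4, FN=2+4=6 → 8/18 = 0.44444
  class_1: TP=6, FP=2+5=7, FN=3+0=3 → 12/22 = 0.54545
  class_2: TP=5, FP=4+0=4, FN=1+5=6 → 10/20 = 0.50000
Macro-F1 score = mean = (0.44444 + 0.54545 + 0.50000) / 3 = 0.4966

0.4966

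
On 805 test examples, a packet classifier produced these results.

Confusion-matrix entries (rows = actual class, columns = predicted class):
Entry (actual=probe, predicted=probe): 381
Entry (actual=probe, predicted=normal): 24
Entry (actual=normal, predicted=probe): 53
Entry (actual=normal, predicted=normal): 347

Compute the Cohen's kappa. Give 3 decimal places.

0.809

Observed agreement pₒ = trace/N = 728/805 = 0.9043
Expected agreement pₑ = Σ (rowᵢ·colᵢ)/N² = (405·434 + 400·371)/805² = 0.5002
κ = (pₒ − pₑ)/(1 − pₑ) = (0.9043 − 0.5002)/(1 − 0.5002) = 0.809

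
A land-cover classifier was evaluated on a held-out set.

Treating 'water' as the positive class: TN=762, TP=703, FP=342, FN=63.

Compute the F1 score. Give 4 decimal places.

0.7764

Precision = TP/(TP+FP) = 703/1045 = 0.6727
Recall = TP/(TP+FN) = 703/766 = 0.9178
F1 = 2·TP/(2·TP+FP+FN) = 1406/1811 = 0.7764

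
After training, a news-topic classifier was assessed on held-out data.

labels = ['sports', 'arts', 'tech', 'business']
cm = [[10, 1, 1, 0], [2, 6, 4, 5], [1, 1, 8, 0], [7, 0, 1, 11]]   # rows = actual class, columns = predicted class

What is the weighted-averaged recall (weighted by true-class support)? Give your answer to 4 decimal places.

Per-class recall (TP/(TP+FN)):
  sports: TP=10, FN=1+1+0=2 → 10/12 = 0.83333
  arts: TP=6, FN=2+4+5=11 → 6/17 = 0.35294
  tech: TP=8, FN=1+1+0=2 → 8/10 = 0.80000
  business: TP=11, FN=7+0+1=8 → 11/19 = 0.57895
Weighted-recall = Σ (supportᵢ/N)·recallᵢ with N=58: (12/58)·0.83333 + (17/58)·0.35294 + (10/58)·0.80000 + (19/58)·0.57895 = 0.6034

0.6034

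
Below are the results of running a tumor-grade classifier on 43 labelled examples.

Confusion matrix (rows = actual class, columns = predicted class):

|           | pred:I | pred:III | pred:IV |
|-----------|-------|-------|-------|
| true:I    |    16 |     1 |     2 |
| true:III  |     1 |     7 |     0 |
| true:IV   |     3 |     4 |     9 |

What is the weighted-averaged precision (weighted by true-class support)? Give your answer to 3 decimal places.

Per-class precision (TP/(TP+FP)):
  I: TP=16, FP=1+3=4 → 16/20 = 0.8000
  III: TP=7, FP=1+4=5 → 7/12 = 0.5833
  IV: TP=9, FP=2+0=2 → 9/11 = 0.8182
Weighted-precision = Σ (supportᵢ/N)·precisionᵢ with N=43: (19/43)·0.8000 + (8/43)·0.5833 + (16/43)·0.8182 = 0.766

0.766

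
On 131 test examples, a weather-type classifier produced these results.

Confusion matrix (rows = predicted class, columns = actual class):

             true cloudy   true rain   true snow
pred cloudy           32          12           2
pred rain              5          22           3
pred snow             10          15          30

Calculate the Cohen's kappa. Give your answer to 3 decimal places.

Observed agreement pₒ = trace/N = 84/131 = 0.6412
Expected agreement pₑ = Σ (rowᵢ·colᵢ)/N² = (47·46 + 49·30 + 35·55)/131² = 0.3238
κ = (pₒ − pₑ)/(1 − pₑ) = (0.6412 − 0.3238)/(1 − 0.3238) = 0.469

0.469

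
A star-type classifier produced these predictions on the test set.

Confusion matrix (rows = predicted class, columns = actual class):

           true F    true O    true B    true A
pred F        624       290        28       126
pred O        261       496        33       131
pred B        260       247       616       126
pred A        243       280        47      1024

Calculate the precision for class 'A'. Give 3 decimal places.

0.642

One-vs-rest for 'A': TP = diagonal; FP = other classes predicted 'A'; FN = 'A' predicted as other.
precision = TP/(TP+FP).
A: TP=1024, FP=243+280+47=570 → 1024/1594 = 0.6424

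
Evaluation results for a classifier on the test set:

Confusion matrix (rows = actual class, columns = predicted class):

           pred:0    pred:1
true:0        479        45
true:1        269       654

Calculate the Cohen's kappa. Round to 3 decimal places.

Observed agreement pₒ = trace/N = 1133/1447 = 0.7830
Expected agreement pₑ = Σ (rowᵢ·colᵢ)/N² = (524·748 + 923·699)/1447² = 0.4953
κ = (pₒ − pₑ)/(1 − pₑ) = (0.7830 − 0.4953)/(1 − 0.4953) = 0.570

0.570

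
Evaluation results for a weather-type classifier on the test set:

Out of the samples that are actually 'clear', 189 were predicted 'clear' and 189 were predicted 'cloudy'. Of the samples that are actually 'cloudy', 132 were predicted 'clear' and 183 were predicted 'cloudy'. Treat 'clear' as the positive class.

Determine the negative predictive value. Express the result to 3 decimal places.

NPV = TN/(TN+FN) = 183/(183+189) = 0.492

0.492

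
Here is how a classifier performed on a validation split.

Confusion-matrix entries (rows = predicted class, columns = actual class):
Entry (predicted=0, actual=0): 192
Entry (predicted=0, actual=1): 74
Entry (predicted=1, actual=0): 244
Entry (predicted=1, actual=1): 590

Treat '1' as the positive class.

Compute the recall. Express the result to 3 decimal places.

0.889

Recall = TP/(TP+FN) = 590/(590+74) = 590/664 = 0.889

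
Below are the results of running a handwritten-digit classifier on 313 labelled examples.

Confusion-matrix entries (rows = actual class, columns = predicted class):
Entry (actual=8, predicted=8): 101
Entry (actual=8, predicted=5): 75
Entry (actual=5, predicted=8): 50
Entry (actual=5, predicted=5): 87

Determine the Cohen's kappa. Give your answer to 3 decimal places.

0.205

Observed agreement pₒ = trace/N = 188/313 = 0.6006
Expected agreement pₑ = Σ (rowᵢ·colᵢ)/N² = (176·151 + 137·162)/313² = 0.4978
κ = (pₒ − pₑ)/(1 − pₑ) = (0.6006 − 0.4978)/(1 − 0.4978) = 0.205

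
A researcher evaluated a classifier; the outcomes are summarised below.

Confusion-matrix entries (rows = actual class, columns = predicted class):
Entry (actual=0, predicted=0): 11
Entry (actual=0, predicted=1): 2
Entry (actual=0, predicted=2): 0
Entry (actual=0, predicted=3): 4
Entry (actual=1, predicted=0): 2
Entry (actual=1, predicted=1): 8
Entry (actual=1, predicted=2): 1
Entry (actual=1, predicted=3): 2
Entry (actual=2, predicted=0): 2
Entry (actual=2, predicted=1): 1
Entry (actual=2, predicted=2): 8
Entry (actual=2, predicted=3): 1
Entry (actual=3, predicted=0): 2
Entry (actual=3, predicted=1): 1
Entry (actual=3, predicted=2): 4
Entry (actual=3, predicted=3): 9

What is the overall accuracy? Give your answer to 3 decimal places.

0.621

Accuracy = trace / total = (11+8+8+9=36) / 58 = 36/58 = 0.621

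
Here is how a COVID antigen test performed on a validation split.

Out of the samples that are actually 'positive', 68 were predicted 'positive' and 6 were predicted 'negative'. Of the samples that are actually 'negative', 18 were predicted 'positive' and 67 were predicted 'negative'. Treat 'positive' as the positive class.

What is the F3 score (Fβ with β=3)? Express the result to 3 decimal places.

0.904

Fβ = (1+β²)·TP / ((1+β²)·TP + β²·FN + FP), with β²=9
= 10·68 / (10·68 + 9·6 + 18) = 0.904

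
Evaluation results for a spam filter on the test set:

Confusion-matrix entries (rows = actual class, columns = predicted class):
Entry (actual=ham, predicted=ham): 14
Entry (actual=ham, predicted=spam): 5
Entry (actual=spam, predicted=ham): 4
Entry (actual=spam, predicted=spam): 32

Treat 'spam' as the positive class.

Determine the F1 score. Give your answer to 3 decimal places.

Precision = TP/(TP+FP) = 32/37 = 0.8649
Recall = TP/(TP+FN) = 32/36 = 0.8889
F1 = 2·TP/(2·TP+FP+FN) = 64/73 = 0.877

0.877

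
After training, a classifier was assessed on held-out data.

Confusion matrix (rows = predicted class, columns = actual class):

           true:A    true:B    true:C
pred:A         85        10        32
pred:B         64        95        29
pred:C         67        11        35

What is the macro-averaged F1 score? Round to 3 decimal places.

0.485

Per-class F1 score (2·TP/(2·TP+FP+FN)):
  A: TP=85, FP=10+32=42, FN=64+67=131 → 170/343 = 0.4956
  B: TP=95, FP=64+29=93, FN=10+11=21 → 190/304 = 0.6250
  C: TP=35, FP=67+11=78, FN=32+29=61 → 70/209 = 0.3349
Macro-F1 score = mean = (0.4956 + 0.6250 + 0.3349) / 3 = 0.485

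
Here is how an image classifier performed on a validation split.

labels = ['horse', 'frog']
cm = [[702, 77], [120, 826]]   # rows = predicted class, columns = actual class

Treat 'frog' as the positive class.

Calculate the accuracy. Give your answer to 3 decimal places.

Accuracy = (TP+TN)/N = (826+702)/1725 = 0.886

0.886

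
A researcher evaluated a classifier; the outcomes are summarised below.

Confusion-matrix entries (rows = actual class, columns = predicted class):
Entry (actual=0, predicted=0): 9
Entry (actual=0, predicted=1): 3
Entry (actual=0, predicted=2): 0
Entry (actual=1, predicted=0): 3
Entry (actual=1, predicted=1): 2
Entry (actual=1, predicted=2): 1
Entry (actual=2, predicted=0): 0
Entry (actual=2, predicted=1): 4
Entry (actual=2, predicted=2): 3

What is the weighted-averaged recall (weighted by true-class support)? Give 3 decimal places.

0.560

Per-class recall (TP/(TP+FN)):
  0: TP=9, FN=3+0=3 → 9/12 = 0.7500
  1: TP=2, FN=3+1=4 → 2/6 = 0.3333
  2: TP=3, FN=0+4=4 → 3/7 = 0.4286
Weighted-recall = Σ (supportᵢ/N)·recallᵢ with N=25: (12/25)·0.7500 + (6/25)·0.3333 + (7/25)·0.4286 = 0.560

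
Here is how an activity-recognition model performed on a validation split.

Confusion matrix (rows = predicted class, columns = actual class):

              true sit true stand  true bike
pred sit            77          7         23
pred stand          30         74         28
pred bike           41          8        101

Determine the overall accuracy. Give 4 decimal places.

Accuracy = trace / total = (77+74+101=252) / 389 = 252/389 = 0.6478

0.6478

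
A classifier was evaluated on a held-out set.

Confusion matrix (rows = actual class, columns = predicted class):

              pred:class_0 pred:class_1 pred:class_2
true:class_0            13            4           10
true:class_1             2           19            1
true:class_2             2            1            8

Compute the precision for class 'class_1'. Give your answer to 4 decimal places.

0.7917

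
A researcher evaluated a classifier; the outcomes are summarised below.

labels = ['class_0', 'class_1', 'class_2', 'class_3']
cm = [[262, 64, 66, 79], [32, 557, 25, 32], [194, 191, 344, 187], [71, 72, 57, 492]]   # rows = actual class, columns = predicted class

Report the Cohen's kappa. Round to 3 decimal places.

0.479

Observed agreement pₒ = trace/N = 1655/2725 = 0.6073
Expected agreement pₑ = Σ (rowᵢ·colᵢ)/N² = (471·559 + 646·884 + 916·492 + 692·790)/2725² = 0.2467
κ = (pₒ − pₑ)/(1 − pₑ) = (0.6073 − 0.2467)/(1 − 0.2467) = 0.479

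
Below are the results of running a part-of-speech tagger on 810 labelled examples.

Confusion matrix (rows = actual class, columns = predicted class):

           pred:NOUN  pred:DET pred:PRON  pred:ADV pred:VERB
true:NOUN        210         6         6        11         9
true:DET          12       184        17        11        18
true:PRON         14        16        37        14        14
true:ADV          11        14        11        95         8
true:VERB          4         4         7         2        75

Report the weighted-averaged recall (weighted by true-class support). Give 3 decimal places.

Per-class recall (TP/(TP+FN)):
  NOUN: TP=210, FN=6+6+11+9=32 → 210/242 = 0.8678
  DET: TP=184, FN=12+17+11+18=58 → 184/242 = 0.7603
  PRON: TP=37, FN=14+16+14+14=58 → 37/95 = 0.3895
  ADV: TP=95, FN=11+14+11+8=44 → 95/139 = 0.6835
  VERB: TP=75, FN=4+4+7+2=17 → 75/92 = 0.8152
Weighted-recall = Σ (supportᵢ/N)·recallᵢ with N=810: (242/810)·0.8678 + (242/810)·0.7603 + (95/810)·0.3895 + (139/810)·0.6835 + (92/810)·0.8152 = 0.742

0.742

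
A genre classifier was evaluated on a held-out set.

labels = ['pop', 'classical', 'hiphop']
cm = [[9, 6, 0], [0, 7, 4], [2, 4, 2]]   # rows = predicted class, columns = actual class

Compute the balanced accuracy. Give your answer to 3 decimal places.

0.521

Balanced accuracy = mean of per-class recall.
  pop: recall = 9/11 = 0.8182
  classical: recall = 7/17 = 0.4118
  hiphop: recall = 2/6 = 0.3333
Mean = (0.8182 + 0.4118 + 0.3333) / 3 = 0.521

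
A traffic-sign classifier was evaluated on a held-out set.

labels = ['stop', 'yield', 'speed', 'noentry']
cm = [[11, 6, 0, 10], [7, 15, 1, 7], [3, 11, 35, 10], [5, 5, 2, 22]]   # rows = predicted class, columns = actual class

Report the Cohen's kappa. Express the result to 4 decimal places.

Observed agreement pₒ = trace/N = 83/150 = 0.55333
Expected agreement pₑ = Σ (rowᵢ·colᵢ)/N² = (26·27 + 37·30 + 38·59 + 49·34)/150² = 0.25422
κ = (pₒ − pₑ)/(1 − pₑ) = (0.55333 − 0.25422)/(1 − 0.25422) = 0.4011

0.4011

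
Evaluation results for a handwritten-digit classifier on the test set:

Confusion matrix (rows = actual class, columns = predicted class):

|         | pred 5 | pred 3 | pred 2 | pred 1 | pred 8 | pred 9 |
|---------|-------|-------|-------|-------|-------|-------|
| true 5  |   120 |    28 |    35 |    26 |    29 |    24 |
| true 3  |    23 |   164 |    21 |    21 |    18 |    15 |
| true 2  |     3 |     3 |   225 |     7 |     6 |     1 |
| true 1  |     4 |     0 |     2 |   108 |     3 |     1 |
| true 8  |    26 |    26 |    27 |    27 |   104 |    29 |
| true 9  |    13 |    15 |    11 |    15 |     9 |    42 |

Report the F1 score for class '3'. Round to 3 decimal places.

0.659

Treat '3' as positive and all other classes as negative.
F1 score = 2·TP/(2·TP+FP+FN).
3: TP=164, FP=28+3+0+26+15=72, FN=23+21+21+18+15=98 → 328/498 = 0.6586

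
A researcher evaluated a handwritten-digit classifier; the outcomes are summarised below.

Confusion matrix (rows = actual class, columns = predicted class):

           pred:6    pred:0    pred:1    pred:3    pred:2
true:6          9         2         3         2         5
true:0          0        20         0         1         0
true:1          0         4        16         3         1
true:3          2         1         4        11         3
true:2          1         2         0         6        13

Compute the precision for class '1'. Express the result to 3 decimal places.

0.696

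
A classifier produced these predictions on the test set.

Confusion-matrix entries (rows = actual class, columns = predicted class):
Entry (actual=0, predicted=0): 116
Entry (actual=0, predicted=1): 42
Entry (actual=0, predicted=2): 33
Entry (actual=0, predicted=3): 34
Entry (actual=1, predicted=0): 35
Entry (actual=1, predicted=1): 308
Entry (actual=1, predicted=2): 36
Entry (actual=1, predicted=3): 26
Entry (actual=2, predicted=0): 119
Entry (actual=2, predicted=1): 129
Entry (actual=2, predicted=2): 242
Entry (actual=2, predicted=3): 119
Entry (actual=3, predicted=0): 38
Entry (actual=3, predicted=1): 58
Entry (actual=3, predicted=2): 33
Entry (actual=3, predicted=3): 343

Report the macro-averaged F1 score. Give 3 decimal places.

Per-class F1 score (2·TP/(2·TP+FP+FN)):
  0: TP=116, FP=35+119+38=192, FN=42+33+34=109 → 232/533 = 0.4353
  1: TP=308, FP=42+129+58=229, FN=35+36+26=97 → 616/942 = 0.6539
  2: TP=242, FP=33+36+33=102, FN=119+129+119=367 → 484/953 = 0.5079
  3: TP=343, FP=34+26+119=179, FN=38+58+33=129 → 686/994 = 0.6901
Macro-F1 score = mean = (0.4353 + 0.6539 + 0.5079 + 0.6901) / 4 = 0.572

0.572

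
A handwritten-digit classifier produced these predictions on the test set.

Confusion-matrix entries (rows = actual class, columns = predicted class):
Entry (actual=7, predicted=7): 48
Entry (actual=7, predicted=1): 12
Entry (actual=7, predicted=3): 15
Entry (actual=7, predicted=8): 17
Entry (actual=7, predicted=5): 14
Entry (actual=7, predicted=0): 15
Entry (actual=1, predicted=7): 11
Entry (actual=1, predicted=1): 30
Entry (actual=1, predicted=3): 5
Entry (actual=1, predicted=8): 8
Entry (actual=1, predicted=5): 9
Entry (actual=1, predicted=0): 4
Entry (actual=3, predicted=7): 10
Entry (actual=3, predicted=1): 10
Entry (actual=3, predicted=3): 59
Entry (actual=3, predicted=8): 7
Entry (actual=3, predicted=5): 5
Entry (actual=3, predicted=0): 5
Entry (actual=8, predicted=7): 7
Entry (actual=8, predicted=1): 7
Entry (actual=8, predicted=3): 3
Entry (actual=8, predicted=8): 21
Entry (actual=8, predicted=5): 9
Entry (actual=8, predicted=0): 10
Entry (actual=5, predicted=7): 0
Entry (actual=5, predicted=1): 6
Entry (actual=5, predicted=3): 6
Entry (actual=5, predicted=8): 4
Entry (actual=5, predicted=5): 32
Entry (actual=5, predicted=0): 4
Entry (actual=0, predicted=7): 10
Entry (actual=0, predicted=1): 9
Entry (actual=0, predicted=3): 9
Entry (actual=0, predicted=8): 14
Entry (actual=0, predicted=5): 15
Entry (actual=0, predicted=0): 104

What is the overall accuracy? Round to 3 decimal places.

0.531

Accuracy = trace / total = (48+30+59+21+32+104=294) / 554 = 294/554 = 0.531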